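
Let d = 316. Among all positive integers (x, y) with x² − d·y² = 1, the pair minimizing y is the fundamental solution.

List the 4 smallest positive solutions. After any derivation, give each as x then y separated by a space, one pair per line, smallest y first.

12799 720
327628801 18430560
8386642035199 471785474160
214681262489395201 12076764549117120

√316 = [17; 1,3,2,8,2,3,1,34, …], period ℓ=8 (even) → k=7
a_0=17:  p_0=17·1+0=17,  q_0=17·0+1=1
…
a_2=3:  p_2=3·18+17=71,  q_2=3·1+1=4
a_3=2:  p_3=2·71+18=160,  q_3=2·4+1=9
…
a_5=2:  p_5=2·1351+160=2862,  q_5=2·76+9=161
a_6=3:  p_6=3·2862+1351=9937,  q_6=3·161+76=559
a_7=1:  p_7=1·9937+2862=12799,  q_7=1·559+161=720
fundamental: x₁=12799, y₁=720  (since 163814401 − 316·518400 = 1)
k=2:  x_2 = 12799·12799+316·720·720 = 327628801,  y_2 = 12799·720+720·12799 = 18430560
k=3:  x_3 = 12799·327628801+316·720·18430560 = 8386642035199,  y_3 = 12799·18430560+720·327628801 = 471785474160
k=4:  x_4 = 12799·8386642035199+316·720·471785474160 = 214681262489395201,  y_4 = 12799·471785474160+720·8386642035199 = 12076764549117120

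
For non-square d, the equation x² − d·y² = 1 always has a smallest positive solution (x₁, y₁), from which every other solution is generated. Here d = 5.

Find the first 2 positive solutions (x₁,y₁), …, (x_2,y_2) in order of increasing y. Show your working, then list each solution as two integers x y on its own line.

9 4
161 72

√5 → a₀=2, period (4); ℓ=1 odd so k=1
a_0=2:  p_0=2·1+0=2,  q_0=2·0+1=1
a_1=4:  p_1=4·2+1=9,  q_1=4·1+0=4
fundamental: x₁=9, y₁=4  (since 81 − 5·16 = 1)
(9+4√5)^2 = 161 + 72√5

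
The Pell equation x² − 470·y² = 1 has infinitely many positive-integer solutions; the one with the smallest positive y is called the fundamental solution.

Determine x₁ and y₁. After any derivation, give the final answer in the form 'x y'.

d=470: √d = [21; 1,2,8,2,1,42] (ℓ=6, even), read p_5/q_5
k=0  a_k=21  p_k/q_k = 21/1
k=1  a_k=1  p_k/q_k = 22/1
…
k=4  a_k=2  p_k/q_k = 1149/53
k=5  a_k=1  p_k/q_k = 1691/78
fundamental: x₁=1691, y₁=78  (since 2859481 − 470·6084 = 1)

1691 78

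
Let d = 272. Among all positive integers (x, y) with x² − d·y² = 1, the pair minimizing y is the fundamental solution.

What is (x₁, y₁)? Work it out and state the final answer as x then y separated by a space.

√272 = [16; 2,32, …], period ℓ=2 (even) → k=1
a_0=16:  p_0=16·1+0=16,  q_0=16·0+1=1
a_1=2:  p_1=2·16+1=33,  q_1=2·1+0=2
fundamental: x₁=33, y₁=2  (since 1089 − 272·4 = 1)

33 2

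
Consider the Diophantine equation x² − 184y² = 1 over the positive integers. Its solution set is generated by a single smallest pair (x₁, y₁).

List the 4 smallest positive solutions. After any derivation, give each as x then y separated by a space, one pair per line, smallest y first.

24335 1794
1184384449 87313980
57643991108495 4249571404806
2805533046066067201 206826640184594040

d=184: √d = [13; 1,1,3,2,1,2,1,2,3,1,1,26] (ℓ=12, even), read p_11/q_11
step 0: (13, 1)  from 13·(1,0) + (0,1)
…
step 2: (27, 2)  from 1·(14,1) + (13,1)
step 3: (95, 7)  from 3·(27,2) + (14,1)
step 4: (217, 16)  from 2·(95,7) + (27,2)
step 5: (312, 23)  from 1·(217,16) + (95,7)
step 6: (841, 62)  from 2·(312,23) + (217,16)
step 7: (1153, 85)  from 1·(841,62) + (312,23)
step 8: (3147, 232)  from 2·(1153,85) + (841,62)
…
step 10: (13741, 1013)  from 1·(10594,781) + (3147,232)
step 11: (24335, 1794)  from 1·(13741,1013) + (10594,781)
fundamental: x₁=24335, y₁=1794  (since 592192225 − 184·3218436 = 1)
n=2: (24335,1794)∘(24335,1794) = (24335·24335+184·1794·1794, 24335·1794+1794·24335) = (1184384449,87313980)
n=3: (1184384449,87313980)∘(24335,1794) = (24335·1184384449+184·1794·87313980, 24335·87313980+1794·1184384449) = (57643991108495,4249571404806)
n=4: (57643991108495,4249571404806)∘(24335,1794) = (24335·57643991108495+184·1794·4249571404806, 24335·4249571404806+1794·57643991108495) = (2805533046066067201,206826640184594040)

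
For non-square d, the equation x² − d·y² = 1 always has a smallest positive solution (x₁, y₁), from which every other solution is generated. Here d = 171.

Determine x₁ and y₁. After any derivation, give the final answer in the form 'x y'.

170 13

d=171: √d = [13; 13,26] (ℓ=2, even), read p_1/q_1
i=0: a=13 ⇒ p=13, q=1
i=1: a=13 ⇒ p=170, q=13
(x₁, y₁) = (170, 13);  170² − 171·13² = 1 ✓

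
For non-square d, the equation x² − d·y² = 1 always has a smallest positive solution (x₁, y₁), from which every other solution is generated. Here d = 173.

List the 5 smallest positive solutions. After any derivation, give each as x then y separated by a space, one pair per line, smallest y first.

2499849 190060
12498490045601 950242601880
62488675684008728649 4750926036134042180
312424506839974574118902401 23753195401006348176659760
1562028181998744709597444087746249 118758803540015886040113314710300

√173 → a₀=13, period (6,1,1,6,26); ℓ=5 odd so k=9
step 0: (13, 1)  from 13·(1,0) + (0,1)
step 1: (79, 6)  from 6·(13,1) + (1,0)
step 2: (92, 7)  from 1·(79,6) + (13,1)
step 3: (171, 13)  from 1·(92,7) + (79,6)
step 4: (1118, 85)  from 6·(171,13) + (92,7)
…
step 6: (176552, 13423)  from 6·(29239,2223) + (1118,85)
step 7: (205791, 15646)  from 1·(176552,13423) + (29239,2223)
step 8: (382343, 29069)  from 1·(205791,15646) + (176552,13423)
step 9: (2499849, 190060)  from 6·(382343,29069) + (205791,15646)
→ (2499849, 190060).  Check: 2499849²=6249245022801, 173·190060²=6249245022800, difference 1.
n=2: (2499849,190060)∘(2499849,190060) = (2499849·2499849+173·190060·190060, 2499849·190060+190060·2499849) = (12498490045601,950242601880)
n=3: (12498490045601,950242601880)∘(2499849,190060) = (2499849·12498490045601+173·190060·950242601880, 2499849·950242601880+190060·12498490045601) = (62488675684008728649,4750926036134042180)
n=4: (62488675684008728649,4750926036134042180)∘(2499849,190060) = (2499849·62488675684008728649+173·190060·4750926036134042180, 2499849·4750926036134042180+190060·62488675684008728649) = (312424506839974574118902401,23753195401006348176659760)
n=5: (312424506839974574118902401,23753195401006348176659760)∘(2499849,190060) = (2499849·312424506839974574118902401+173·190060·23753195401006348176659760, 2499849·23753195401006348176659760+190060·312424506839974574118902401) = (1562028181998744709597444087746249,118758803540015886040113314710300)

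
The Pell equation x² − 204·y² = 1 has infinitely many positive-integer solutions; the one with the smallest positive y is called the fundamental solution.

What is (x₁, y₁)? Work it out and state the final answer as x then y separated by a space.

4999 350

√204 = [14; 3,1,1,6,1,1,3,28, …], period ℓ=8 (even) → k=7
k=0  a_k=14  p_k/q_k = 14/1
…
k=2  a_k=1  p_k/q_k = 57/4
k=3  a_k=1  p_k/q_k = 100/7
…
k=6  a_k=1  p_k/q_k = 1414/99
k=7  a_k=3  p_k/q_k = 4999/350
→ (4999, 350).  Check: 4999²=24990001, 204·350²=24990000, difference 1.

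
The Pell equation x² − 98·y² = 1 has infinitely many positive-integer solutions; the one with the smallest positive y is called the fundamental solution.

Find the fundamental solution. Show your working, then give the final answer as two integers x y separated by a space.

99 10

√98 = [9; 1,8,1,18, …], period ℓ=4 (even) → k=3
i=0: a=9 ⇒ p=9, q=1
…
i=2: a=8 ⇒ p=89, q=9
i=3: a=1 ⇒ p=99, q=10
fundamental: x₁=99, y₁=10  (since 9801 − 98·100 = 1)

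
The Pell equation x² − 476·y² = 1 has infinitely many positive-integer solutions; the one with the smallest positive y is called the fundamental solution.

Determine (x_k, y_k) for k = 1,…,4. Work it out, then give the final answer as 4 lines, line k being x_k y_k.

√476 → a₀=21, period (1,4,2,10,2,4,1,42); ℓ=8 even so k=7
step 0: (21, 1)  from 21·(1,0) + (0,1)
…
step 2: (109, 5)  from 4·(22,1) + (21,1)
…
step 6: (23541, 1079)  from 4·(5258,241) + (2509,115)
step 7: (28799, 1320)  from 1·(23541,1079) + (5258,241)
(x₁, y₁) = (28799, 1320);  28799² − 476·1320² = 1 ✓
n=2: (28799,1320)∘(28799,1320) = (28799·28799+476·1320·1320, 28799·1320+1320·28799) = (1658764801,76029360)
n=3: (1658764801,76029360)∘(28799,1320) = (28799·1658764801+476·1320·76029360, 28799·76029360+1320·1658764801) = (95541534979199,4379139075960)
n=4: (95541534979199,4379139075960)∘(28799,1320) = (28799·95541534979199+476·1320·4379139075960, 28799·4379139075960+1320·95541534979199) = (5503001330073139201,252229652421114720)

28799 1320
1658764801 76029360
95541534979199 4379139075960
5503001330073139201 252229652421114720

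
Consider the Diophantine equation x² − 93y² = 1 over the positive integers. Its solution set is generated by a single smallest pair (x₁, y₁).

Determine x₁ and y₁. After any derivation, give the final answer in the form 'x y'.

d=93: √d = [9; 1,1,1,4,6,4,1,1,1,18] (ℓ=10, even), read p_9/q_9
i=0: a=9 ⇒ p=9, q=1
i=1: a=1 ⇒ p=10, q=1
i=2: a=1 ⇒ p=19, q=2
…
i=6: a=4 ⇒ p=3491, q=362
i=7: a=1 ⇒ p=4330, q=449
i=8: a=1 ⇒ p=7821, q=811
i=9: a=1 ⇒ p=12151, q=1260
→ (12151, 1260).  Check: 12151²=147646801, 93·1260²=147646800, difference 1.

12151 1260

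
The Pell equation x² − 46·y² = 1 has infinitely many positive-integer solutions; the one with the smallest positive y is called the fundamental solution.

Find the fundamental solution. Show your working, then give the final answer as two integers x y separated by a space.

√46 = [6; 1,3,1,1,2,6,2,1,1,3,1,12, …], period ℓ=12 (even) → k=11
i=0: a=6 ⇒ p=6, q=1
…
i=2: a=3 ⇒ p=27, q=4
…
i=10: a=3 ⇒ p=19038, q=2807
i=11: a=1 ⇒ p=24335, q=3588
(x₁, y₁) = (24335, 3588);  24335² − 46·3588² = 1 ✓

24335 3588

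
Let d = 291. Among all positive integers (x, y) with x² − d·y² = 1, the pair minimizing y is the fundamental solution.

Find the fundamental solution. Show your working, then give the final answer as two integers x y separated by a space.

290 17

√291 = [17; 17,34, …], period ℓ=2 (even) → k=1
k=0  a_k=17  p_k/q_k = 17/1
k=1  a_k=17  p_k/q_k = 290/17
(x₁, y₁) = (290, 17);  290² − 291·17² = 1 ✓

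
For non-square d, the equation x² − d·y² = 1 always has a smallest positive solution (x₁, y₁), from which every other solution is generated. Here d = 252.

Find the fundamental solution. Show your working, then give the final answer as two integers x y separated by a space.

[15; 1,6,1,30] for √252; ℓ=4 ⇒ convergent index 3
a_0=15:  p_0=15·1+0=15,  q_0=15·0+1=1
a_1=1:  p_1=1·15+1=16,  q_1=1·1+0=1
a_2=6:  p_2=6·16+15=111,  q_2=6·1+1=7
a_3=1:  p_3=1·111+16=127,  q_3=1·7+1=8
fundamental: x₁=127, y₁=8  (since 16129 − 252·64 = 1)

127 8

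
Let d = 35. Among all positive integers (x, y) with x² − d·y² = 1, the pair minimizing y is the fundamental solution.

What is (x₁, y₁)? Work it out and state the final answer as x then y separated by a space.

6 1

d=35: √d = [5; 1,10] (ℓ=2, even), read p_1/q_1
k=0  a_k=5  p_k/q_k = 5/1
k=1  a_k=1  p_k/q_k = 6/1
(x₁, y₁) = (6, 1);  6² − 35·1² = 1 ✓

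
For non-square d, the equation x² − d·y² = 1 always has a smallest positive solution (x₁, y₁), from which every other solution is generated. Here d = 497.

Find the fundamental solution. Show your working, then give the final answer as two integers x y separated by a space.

1201887 53912

√497 → a₀=22, period (3,2,2,5,6,5,2,2,3,44); ℓ=10 even so k=9
a_0=22:  p_0=22·1+0=22,  q_0=22·0+1=1
a_1=3:  p_1=3·22+1=67,  q_1=3·1+0=3
a_2=2:  p_2=2·67+22=156,  q_2=2·3+1=7
…
a_6=5:  p_6=5·12685+2051=65476,  q_6=5·569+92=2937
…
a_8=2:  p_8=2·143637+65476=352750,  q_8=2·6443+2937=15823
a_9=3:  p_9=3·352750+143637=1201887,  q_9=3·15823+6443=53912
→ (1201887, 53912).  Check: 1201887²=1444532360769, 497·53912²=1444532360768, difference 1.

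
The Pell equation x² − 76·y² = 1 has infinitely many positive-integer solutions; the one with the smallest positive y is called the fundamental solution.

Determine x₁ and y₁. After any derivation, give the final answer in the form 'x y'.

57799 6630

√76 = [8; 1,2,1,1,5,4,5,1,1,2,1,16, …], period ℓ=12 (even) → k=11
step 0: (8, 1)  from 8·(1,0) + (0,1)
step 1: (9, 1)  from 1·(8,1) + (1,0)
step 2: (26, 3)  from 2·(9,1) + (8,1)
step 3: (35, 4)  from 1·(26,3) + (9,1)
step 4: (61, 7)  from 1·(35,4) + (26,3)
step 5: (340, 39)  from 5·(61,7) + (35,4)
step 6: (1421, 163)  from 4·(340,39) + (61,7)
step 7: (7445, 854)  from 5·(1421,163) + (340,39)
step 8: (8866, 1017)  from 1·(7445,854) + (1421,163)
step 9: (16311, 1871)  from 1·(8866,1017) + (7445,854)
step 10: (41488, 4759)  from 2·(16311,1871) + (8866,1017)
step 11: (57799, 6630)  from 1·(41488,4759) + (16311,1871)
(x₁, y₁) = (57799, 6630);  57799² − 76·6630² = 1 ✓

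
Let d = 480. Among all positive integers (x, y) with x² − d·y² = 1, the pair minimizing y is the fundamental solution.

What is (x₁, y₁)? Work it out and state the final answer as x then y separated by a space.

241 11

√480 → a₀=21, period (1,9,1,42); ℓ=4 even so k=3
k=0  a_k=21  p_k/q_k = 21/1
…
k=2  a_k=9  p_k/q_k = 219/10
k=3  a_k=1  p_k/q_k = 241/11
fundamental: x₁=241, y₁=11  (since 58081 − 480·121 = 1)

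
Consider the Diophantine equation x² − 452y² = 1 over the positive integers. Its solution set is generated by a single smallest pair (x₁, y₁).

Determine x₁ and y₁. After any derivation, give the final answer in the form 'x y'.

d=452: √d = [21; 3,1,5,3,10,3,5,1,3,42] (ℓ=10, even), read p_9/q_9
step 0: (21, 1)  from 21·(1,0) + (0,1)
step 1: (64, 3)  from 3·(21,1) + (1,0)
step 2: (85, 4)  from 1·(64,3) + (21,1)
step 3: (489, 23)  from 5·(85,4) + (64,3)
step 4: (1552, 73)  from 3·(489,23) + (85,4)
step 5: (16009, 753)  from 10·(1552,73) + (489,23)
step 6: (49579, 2332)  from 3·(16009,753) + (1552,73)
step 7: (263904, 12413)  from 5·(49579,2332) + (16009,753)
step 8: (313483, 14745)  from 1·(263904,12413) + (49579,2332)
step 9: (1204353, 56648)  from 3·(313483,14745) + (263904,12413)
(x₁, y₁) = (1204353, 56648);  1204353² − 452·56648² = 1 ✓

1204353 56648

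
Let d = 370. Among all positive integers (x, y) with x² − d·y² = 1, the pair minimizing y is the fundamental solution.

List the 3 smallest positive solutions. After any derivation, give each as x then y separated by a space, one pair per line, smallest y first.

[19; 4,4,38] for √370; ℓ=3 ⇒ convergent index 5
k=0  a_k=19  p_k/q_k = 19/1
…
k=2  a_k=4  p_k/q_k = 327/17
…
k=4  a_k=4  p_k/q_k = 50339/2617
k=5  a_k=4  p_k/q_k = 213859/11118
→ (213859, 11118).  Check: 213859²=45735671881, 370·11118²=45735671880, difference 1.
(213859+11118√370)^2 = 91471343761 + 4755368724√370
(213859+11118√370)^3 = 39123940210553539 + 2033956799880714√370

213859 11118
91471343761 4755368724
39123940210553539 2033956799880714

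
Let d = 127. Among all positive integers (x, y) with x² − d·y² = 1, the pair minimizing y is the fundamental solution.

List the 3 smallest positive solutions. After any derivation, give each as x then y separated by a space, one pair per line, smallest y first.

4730624 419775
44757606858751 3971595379200
423462818377139450624 37576248838264821825

[11; 3,1,2,2,7,11,7,2,2,1,3,22] for √127; ℓ=12 ⇒ convergent index 11
i=0: a=11 ⇒ p=11, q=1
i=1: a=3 ⇒ p=34, q=3
…
i=4: a=2 ⇒ p=293, q=26
…
i=7: a=7 ⇒ p=171701, q=15236
…
i=9: a=2 ⇒ p=906941, q=80478
i=10: a=1 ⇒ p=1274561, q=113099
i=11: a=3 ⇒ p=4730624, q=419775
fundamental: x₁=4730624, y₁=419775  (since 22378803429376 − 127·176211050625 = 1)
(4730624+419775√127)^2 = 44757606858751 + 3971595379200√127
(4730624+419775√127)^3 = 423462818377139450624 + 37576248838264821825√127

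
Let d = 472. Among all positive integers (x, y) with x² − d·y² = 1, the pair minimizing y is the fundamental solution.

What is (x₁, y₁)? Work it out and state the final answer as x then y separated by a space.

[21; 1,2,1,1,1,…,2,1,42] for √472; ℓ=14 ⇒ convergent index 13
k=0  a_k=21  p_k/q_k = 21/1
…
k=2  a_k=2  p_k/q_k = 65/3
…
k=6  a_k=4  p_k/q_k = 1108/51
…
k=9  a_k=1  p_k/q_k = 30003/1381
k=10  a_k=1  p_k/q_k = 54227/2496
k=11  a_k=1  p_k/q_k = 84230/3877
k=12  a_k=2  p_k/q_k = 222687/10250
k=13  a_k=1  p_k/q_k = 306917/14127
fundamental: x₁=306917, y₁=14127  (since 94198044889 − 472·199572129 = 1)

306917 14127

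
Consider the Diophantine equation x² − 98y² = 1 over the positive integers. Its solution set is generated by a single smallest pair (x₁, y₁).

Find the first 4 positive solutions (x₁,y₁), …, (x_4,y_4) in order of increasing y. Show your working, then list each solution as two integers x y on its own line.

99 10
19601 1980
3880899 392030
768398401 77619960

[9; 1,8,1,18] for √98; ℓ=4 ⇒ convergent index 3
a_0=9:  p_0=9·1+0=9,  q_0=9·0+1=1
…
a_2=8:  p_2=8·10+9=89,  q_2=8·1+1=9
a_3=1:  p_3=1·89+10=99,  q_3=1·9+1=10
→ (99, 10).  Check: 99²=9801, 98·10²=9800, difference 1.
(99+10√98)^2 = 19601 + 1980√98
(99+10√98)^3 = 3880899 + 392030√98
(99+10√98)^4 = 768398401 + 77619960√98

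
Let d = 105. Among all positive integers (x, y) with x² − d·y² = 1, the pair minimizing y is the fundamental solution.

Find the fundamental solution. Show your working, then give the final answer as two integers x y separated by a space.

41 4

d=105: √d = [10; 4,20] (ℓ=2, even), read p_1/q_1
step 0: (10, 1)  from 10·(1,0) + (0,1)
step 1: (41, 4)  from 4·(10,1) + (1,0)
(x₁, y₁) = (41, 4);  41² − 105·4² = 1 ✓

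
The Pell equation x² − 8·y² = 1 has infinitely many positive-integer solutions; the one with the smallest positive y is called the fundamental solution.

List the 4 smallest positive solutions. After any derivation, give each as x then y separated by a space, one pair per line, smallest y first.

3 1
17 6
99 35
577 204

√8 = [2; 1,4, …], period ℓ=2 (even) → k=1
k=0  a_k=2  p_k/q_k = 2/1
k=1  a_k=1  p_k/q_k = 3/1
(x₁, y₁) = (3, 1);  3² − 8·1² = 1 ✓
(3+1√8)^2 = 17 + 6√8
(3+1√8)^3 = 99 + 35√8
(3+1√8)^4 = 577 + 204√8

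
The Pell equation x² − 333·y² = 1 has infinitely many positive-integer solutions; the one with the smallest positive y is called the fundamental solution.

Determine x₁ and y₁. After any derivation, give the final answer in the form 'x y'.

[18; 4,36] for √333; ℓ=2 ⇒ convergent index 1
a_0=18:  p_0=18·1+0=18,  q_0=18·0+1=1
a_1=4:  p_1=4·18+1=73,  q_1=4·1+0=4
→ (73, 4).  Check: 73²=5329, 333·4²=5328, difference 1.

73 4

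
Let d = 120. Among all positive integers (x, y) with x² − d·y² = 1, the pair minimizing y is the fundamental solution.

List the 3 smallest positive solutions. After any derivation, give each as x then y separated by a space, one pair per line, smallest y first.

11 1
241 22
5291 483

[10; 1,20] for √120; ℓ=2 ⇒ convergent index 1
k=0  a_k=10  p_k/q_k = 10/1
k=1  a_k=1  p_k/q_k = 11/1
(x₁, y₁) = (11, 1);  11² − 120·1² = 1 ✓
k=2:  x_2 = 11·11+120·1·1 = 241,  y_2 = 11·1+1·11 = 22
k=3:  x_3 = 11·241+120·1·22 = 5291,  y_3 = 11·22+1·241 = 483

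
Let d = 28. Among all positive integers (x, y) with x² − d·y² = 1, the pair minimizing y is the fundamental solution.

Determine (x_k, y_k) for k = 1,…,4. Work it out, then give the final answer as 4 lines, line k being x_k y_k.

127 24
32257 6096
8193151 1548360
2081028097 393277344

[5; 3,2,3,10] for √28; ℓ=4 ⇒ convergent index 3
a_0=5:  p_0=5·1+0=5,  q_0=5·0+1=1
…
a_2=2:  p_2=2·16+5=37,  q_2=2·3+1=7
a_3=3:  p_3=3·37+16=127,  q_3=3·7+3=24
→ (127, 24).  Check: 127²=16129, 28·24²=16128, difference 1.
(127+24√28)^2 = 32257 + 6096√28
(127+24√28)^3 = 8193151 + 1548360√28
(127+24√28)^4 = 2081028097 + 393277344√28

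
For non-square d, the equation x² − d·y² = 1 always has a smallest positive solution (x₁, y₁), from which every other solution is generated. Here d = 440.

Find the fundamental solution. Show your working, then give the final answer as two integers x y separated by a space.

21 1

d=440: √d = [20; 1,40] (ℓ=2, even), read p_1/q_1
i=0: a=20 ⇒ p=20, q=1
i=1: a=1 ⇒ p=21, q=1
→ (21, 1).  Check: 21²=441, 440·1²=440, difference 1.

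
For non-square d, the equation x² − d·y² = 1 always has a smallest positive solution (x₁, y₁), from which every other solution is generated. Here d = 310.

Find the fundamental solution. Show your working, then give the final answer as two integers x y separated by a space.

848719 48204

[17; 1,1,1,1,5,…,1,1,34] for √310; ℓ=16 ⇒ convergent index 15
k=0  a_k=17  p_k/q_k = 17/1
k=1  a_k=1  p_k/q_k = 18/1
…
k=3  a_k=1  p_k/q_k = 53/3
k=4  a_k=1  p_k/q_k = 88/5
k=5  a_k=5  p_k/q_k = 493/28
…
k=7  a_k=1  p_k/q_k = 2060/117
k=8  a_k=2  p_k/q_k = 5687/323
k=9  a_k=1  p_k/q_k = 7747/440
…
k=13  a_k=1  p_k/q_k = 333702/18953
k=14  a_k=1  p_k/q_k = 515017/29251
k=15  a_k=1  p_k/q_k = 848719/48204
→ (848719, 48204).  Check: 848719²=720323940961, 310·48204²=720323940960, difference 1.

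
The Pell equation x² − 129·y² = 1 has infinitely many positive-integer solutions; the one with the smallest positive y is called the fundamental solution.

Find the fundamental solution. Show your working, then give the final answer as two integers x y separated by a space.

√129 → a₀=11, period (2,1,3,1,6,1,3,1,2,22); ℓ=10 even so k=9
step 0: (11, 1)  from 11·(1,0) + (0,1)
step 1: (23, 2)  from 2·(11,1) + (1,0)
…
step 5: (1079, 95)  from 6·(159,14) + (125,11)
…
step 8: (6031, 531)  from 1·(4793,422) + (1238,109)
step 9: (16855, 1484)  from 2·(6031,531) + (4793,422)
(x₁, y₁) = (16855, 1484);  16855² − 129·1484² = 1 ✓

16855 1484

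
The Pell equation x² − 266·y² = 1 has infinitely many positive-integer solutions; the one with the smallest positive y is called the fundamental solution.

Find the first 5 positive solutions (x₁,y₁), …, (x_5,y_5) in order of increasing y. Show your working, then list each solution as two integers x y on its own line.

685 42
938449 57540
1285674445 78829758
1761373051201 107996710920
2413079794470925 147955415130642

√266 → a₀=16, period (3,4,3,32); ℓ=4 even so k=3
a_0=16:  p_0=16·1+0=16,  q_0=16·0+1=1
a_1=3:  p_1=3·16+1=49,  q_1=3·1+0=3
a_2=4:  p_2=4·49+16=212,  q_2=4·3+1=13
a_3=3:  p_3=3·212+49=685,  q_3=3·13+3=42
fundamental: x₁=685, y₁=42  (since 469225 − 266·1764 = 1)
(x_2, y_2) = (685·685 + 266·42·42, 685·42 + 42·685) = (938449, 57540)
(x_3, y_3) = (685·938449 + 266·42·57540, 685·57540 + 42·938449) = (1285674445, 78829758)
(x_4, y_4) = (685·1285674445 + 266·42·78829758, 685·78829758 + 42·1285674445) = (1761373051201, 107996710920)
(x_5, y_5) = (685·1761373051201 + 266·42·107996710920, 685·107996710920 + 42·1761373051201) = (2413079794470925, 147955415130642)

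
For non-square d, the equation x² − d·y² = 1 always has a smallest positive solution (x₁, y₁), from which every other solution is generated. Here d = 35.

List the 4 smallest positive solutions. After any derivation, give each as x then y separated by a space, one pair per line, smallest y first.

6 1
71 12
846 143
10081 1704

√35 → a₀=5, period (1,10); ℓ=2 even so k=1
step 0: (5, 1)  from 5·(1,0) + (0,1)
step 1: (6, 1)  from 1·(5,1) + (1,0)
→ (6, 1).  Check: 6²=36, 35·1²=35, difference 1.
(x_2, y_2) = (6·6 + 35·1·1, 6·1 + 1·6) = (71, 12)
(x_3, y_3) = (6·71 + 35·1·12, 6·12 + 1·71) = (846, 143)
(x_4, y_4) = (6·846 + 35·1·143, 6·143 + 1·846) = (10081, 1704)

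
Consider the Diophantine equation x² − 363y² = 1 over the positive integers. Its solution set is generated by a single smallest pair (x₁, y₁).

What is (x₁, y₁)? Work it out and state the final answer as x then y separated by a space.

√363 → a₀=19, period (19,38); ℓ=2 even so k=1
i=0: a=19 ⇒ p=19, q=1
i=1: a=19 ⇒ p=362, q=19
→ (362, 19).  Check: 362²=131044, 363·19²=131043, difference 1.

362 19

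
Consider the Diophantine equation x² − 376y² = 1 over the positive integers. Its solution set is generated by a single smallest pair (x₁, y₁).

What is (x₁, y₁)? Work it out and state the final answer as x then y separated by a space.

√376 = [19; 2,1,1,3,1,…,1,2,38, …], period ℓ=16 (even) → k=15
step 0: (19, 1)  from 19·(1,0) + (0,1)
step 1: (39, 2)  from 2·(19,1) + (1,0)
step 2: (58, 3)  from 1·(39,2) + (19,1)
step 3: (97, 5)  from 1·(58,3) + (39,2)
…
step 6: (1241, 64)  from 2·(446,23) + (349,18)
step 7: (2928, 151)  from 2·(1241,64) + (446,23)
step 8: (12953, 668)  from 4·(2928,151) + (1241,64)
step 9: (28834, 1487)  from 2·(12953,668) + (2928,151)
step 10: (70621, 3642)  from 2·(28834,1487) + (12953,668)
step 11: (99455, 5129)  from 1·(70621,3642) + (28834,1487)
step 12: (368986, 19029)  from 3·(99455,5129) + (70621,3642)
…
step 14: (837427, 43187)  from 1·(468441,24158) + (368986,19029)
step 15: (2143295, 110532)  from 2·(837427,43187) + (468441,24158)
fundamental: x₁=2143295, y₁=110532  (since 4593713457025 − 376·12217323024 = 1)

2143295 110532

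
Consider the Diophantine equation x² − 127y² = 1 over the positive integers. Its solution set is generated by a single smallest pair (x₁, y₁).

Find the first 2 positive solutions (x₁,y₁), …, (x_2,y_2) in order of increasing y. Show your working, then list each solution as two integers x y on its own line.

4730624 419775
44757606858751 3971595379200

d=127: √d = [11; 3,1,2,2,7,11,7,2,2,1,3,22] (ℓ=12, even), read p_11/q_11
k=0  a_k=11  p_k/q_k = 11/1
…
k=2  a_k=1  p_k/q_k = 45/4
…
k=4  a_k=2  p_k/q_k = 293/26
…
k=6  a_k=11  p_k/q_k = 24218/2149
k=7  a_k=7  p_k/q_k = 171701/15236
…
k=9  a_k=2  p_k/q_k = 906941/80478
k=10  a_k=1  p_k/q_k = 1274561/113099
k=11  a_k=3  p_k/q_k = 4730624/419775
(x₁, y₁) = (4730624, 419775);  4730624² − 127·419775² = 1 ✓
(x_2, y_2) = (4730624·4730624 + 127·419775·419775, 4730624·419775 + 419775·4730624) = (44757606858751, 3971595379200)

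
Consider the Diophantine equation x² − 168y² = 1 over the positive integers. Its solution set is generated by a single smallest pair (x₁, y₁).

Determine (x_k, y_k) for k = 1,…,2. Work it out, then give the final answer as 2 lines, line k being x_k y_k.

13 1
337 26

[12; 1,24] for √168; ℓ=2 ⇒ convergent index 1
step 0: (12, 1)  from 12·(1,0) + (0,1)
step 1: (13, 1)  from 1·(12,1) + (1,0)
(x₁, y₁) = (13, 1);  13² − 168·1² = 1 ✓
(x_2, y_2) = (13·13 + 168·1·1, 13·1 + 1·13) = (337, 26)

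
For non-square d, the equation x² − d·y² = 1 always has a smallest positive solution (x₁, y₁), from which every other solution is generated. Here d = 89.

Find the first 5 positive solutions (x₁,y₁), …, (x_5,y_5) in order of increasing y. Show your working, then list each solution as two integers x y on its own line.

[9; 2,3,3,2,18] for √89; ℓ=5 ⇒ convergent index 9
i=0: a=9 ⇒ p=9, q=1
i=1: a=2 ⇒ p=19, q=2
i=2: a=3 ⇒ p=66, q=7
i=3: a=3 ⇒ p=217, q=23
…
i=5: a=18 ⇒ p=9217, q=977
i=6: a=2 ⇒ p=18934, q=2007
i=7: a=3 ⇒ p=66019, q=6998
i=8: a=3 ⇒ p=216991, q=23001
i=9: a=2 ⇒ p=500001, q=53000
fundamental: x₁=500001, y₁=53000  (since 250001000001 − 89·2809000000 = 1)
k=2:  x_2 = 500001·500001+89·53000·53000 = 500002000001,  y_2 = 500001·53000+53000·500001 = 53000106000
k=3:  x_3 = 500001·500002000001+89·53000·53000106000 = 500003000004500001,  y_3 = 500001·53000106000+53000·500002000001 = 53000212000159000
k=4:  x_4 = 500001·500003000004500001+89·53000·53000212000159000 = 500004000010000008000001,  y_4 = 500001·53000212000159000+53000·500003000004500001 = 53000318000530000212000
k=5:  x_5 = 500001·500004000010000008000001+89·53000·53000318000530000212000 = 500005000017500025000012500001,  y_5 = 500001·53000318000530000212000+53000·500004000010000008000001 = 53000424001113001060000265000

500001 53000
500002000001 53000106000
500003000004500001 53000212000159000
500004000010000008000001 53000318000530000212000
500005000017500025000012500001 53000424001113001060000265000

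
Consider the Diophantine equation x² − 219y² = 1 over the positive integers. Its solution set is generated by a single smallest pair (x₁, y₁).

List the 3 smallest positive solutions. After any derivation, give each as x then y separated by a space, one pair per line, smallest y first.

74 5
10951 740
1620674 109515

d=219: √d = [14; 1,3,1,28] (ℓ=4, even), read p_3/q_3
k=0  a_k=14  p_k/q_k = 14/1
…
k=2  a_k=3  p_k/q_k = 59/4
k=3  a_k=1  p_k/q_k = 74/5
fundamental: x₁=74, y₁=5  (since 5476 − 219·25 = 1)
(74+5√219)^2 = 10951 + 740√219
(74+5√219)^3 = 1620674 + 109515√219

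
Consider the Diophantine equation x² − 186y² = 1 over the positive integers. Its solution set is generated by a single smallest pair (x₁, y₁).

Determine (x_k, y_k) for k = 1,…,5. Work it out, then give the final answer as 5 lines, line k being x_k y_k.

[13; 1,1,1,3,4,3,1,1,1,26] for √186; ℓ=10 ⇒ convergent index 9
k=0  a_k=13  p_k/q_k = 13/1
…
k=2  a_k=1  p_k/q_k = 27/2
k=3  a_k=1  p_k/q_k = 41/3
…
k=7  a_k=1  p_k/q_k = 2714/199
k=8  a_k=1  p_k/q_k = 4787/351
k=9  a_k=1  p_k/q_k = 7501/550
fundamental: x₁=7501, y₁=550  (since 56265001 − 186·302500 = 1)
(x_2, y_2) = (7501·7501 + 186·550·550, 7501·550 + 550·7501) = (112530001, 8251100)
(x_3, y_3) = (7501·112530001 + 186·550·8251100, 7501·8251100 + 550·112530001) = (1688175067501, 123783001650)
(x_4, y_4) = (7501·1688175067501 + 186·550·123783001650, 7501·123783001650 + 550·1688175067501) = (25326002250120001, 1856992582502200)
(x_5, y_5) = (7501·25326002250120001 + 186·550·1856992582502200, 7501·1856992582502200 + 550·25326002250120001) = (379940684068125187501, 27858602598915002750)

7501 550
112530001 8251100
1688175067501 123783001650
25326002250120001 1856992582502200
379940684068125187501 27858602598915002750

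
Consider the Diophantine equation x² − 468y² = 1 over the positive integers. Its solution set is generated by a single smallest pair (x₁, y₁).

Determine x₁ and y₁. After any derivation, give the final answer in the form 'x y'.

649 30

d=468: √d = [21; 1,1,1,2,1,1,1,42] (ℓ=8, even), read p_7/q_7
a_0=21:  p_0=21·1+0=21,  q_0=21·0+1=1
a_1=1:  p_1=1·21+1=22,  q_1=1·1+0=1
a_2=1:  p_2=1·22+21=43,  q_2=1·1+1=2
…
a_5=1:  p_5=1·173+65=238,  q_5=1·8+3=11
a_6=1:  p_6=1·238+173=411,  q_6=1·11+8=19
a_7=1:  p_7=1·411+238=649,  q_7=1·19+11=30
→ (649, 30).  Check: 649²=421201, 468·30²=421200, difference 1.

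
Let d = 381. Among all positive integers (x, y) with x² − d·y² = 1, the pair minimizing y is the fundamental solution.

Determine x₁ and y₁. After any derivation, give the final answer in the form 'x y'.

1015 52

[19; 1,1,12,1,1,38] for √381; ℓ=6 ⇒ convergent index 5
a_0=19:  p_0=19·1+0=19,  q_0=19·0+1=1
a_1=1:  p_1=1·19+1=20,  q_1=1·1+0=1
a_2=1:  p_2=1·20+19=39,  q_2=1·1+1=2
…
a_4=1:  p_4=1·488+39=527,  q_4=1·25+2=27
a_5=1:  p_5=1·527+488=1015,  q_5=1·27+25=52
fundamental: x₁=1015, y₁=52  (since 1030225 − 381·2704 = 1)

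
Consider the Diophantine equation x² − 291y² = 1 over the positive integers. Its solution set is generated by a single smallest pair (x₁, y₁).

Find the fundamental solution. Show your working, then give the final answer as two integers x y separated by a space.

d=291: √d = [17; 17,34] (ℓ=2, even), read p_1/q_1
k=0  a_k=17  p_k/q_k = 17/1
k=1  a_k=17  p_k/q_k = 290/17
fundamental: x₁=290, y₁=17  (since 84100 − 291·289 = 1)

290 17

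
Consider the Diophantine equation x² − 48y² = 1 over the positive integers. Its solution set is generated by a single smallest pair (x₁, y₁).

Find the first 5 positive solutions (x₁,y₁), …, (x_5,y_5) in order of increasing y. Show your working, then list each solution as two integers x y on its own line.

7 1
97 14
1351 195
18817 2716
262087 37829

[6; 1,12] for √48; ℓ=2 ⇒ convergent index 1
step 0: (6, 1)  from 6·(1,0) + (0,1)
step 1: (7, 1)  from 1·(6,1) + (1,0)
→ (7, 1).  Check: 7²=49, 48·1²=48, difference 1.
(x_2, y_2) = (7·7 + 48·1·1, 7·1 + 1·7) = (97, 14)
(x_3, y_3) = (7·97 + 48·1·14, 7·14 + 1·97) = (1351, 195)
(x_4, y_4) = (7·1351 + 48·1·195, 7·195 + 1·1351) = (18817, 2716)
(x_5, y_5) = (7·18817 + 48·1·2716, 7·2716 + 1·18817) = (262087, 37829)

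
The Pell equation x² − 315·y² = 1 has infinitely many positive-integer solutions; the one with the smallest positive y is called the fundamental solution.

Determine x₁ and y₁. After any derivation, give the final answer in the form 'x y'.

[17; 1,2,1,34] for √315; ℓ=4 ⇒ convergent index 3
a_0=17:  p_0=17·1+0=17,  q_0=17·0+1=1
…
a_2=2:  p_2=2·18+17=53,  q_2=2·1+1=3
a_3=1:  p_3=1·53+18=71,  q_3=1·3+1=4
→ (71, 4).  Check: 71²=5041, 315·4²=5040, difference 1.

71 4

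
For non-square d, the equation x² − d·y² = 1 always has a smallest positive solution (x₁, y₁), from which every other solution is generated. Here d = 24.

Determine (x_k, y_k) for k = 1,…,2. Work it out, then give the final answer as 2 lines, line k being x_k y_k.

5 1
49 10

[4; 1,8] for √24; ℓ=2 ⇒ convergent index 1
i=0: a=4 ⇒ p=4, q=1
i=1: a=1 ⇒ p=5, q=1
→ (5, 1).  Check: 5²=25, 24·1²=24, difference 1.
n=2: (5,1)∘(5,1) = (5·5+24·1·1, 5·1+1·5) = (49,10)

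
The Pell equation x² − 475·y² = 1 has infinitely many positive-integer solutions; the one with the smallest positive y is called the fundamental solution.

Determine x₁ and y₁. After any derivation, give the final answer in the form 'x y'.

57799 2652

√475 = [21; 1,3,1,6,2,6,1,3,1,42, …], period ℓ=10 (even) → k=9
i=0: a=21 ⇒ p=21, q=1
…
i=4: a=6 ⇒ p=741, q=34
…
i=7: a=1 ⇒ p=11878, q=545
i=8: a=3 ⇒ p=45921, q=2107
i=9: a=1 ⇒ p=57799, q=2652
fundamental: x₁=57799, y₁=2652  (since 3340724401 − 475·7033104 = 1)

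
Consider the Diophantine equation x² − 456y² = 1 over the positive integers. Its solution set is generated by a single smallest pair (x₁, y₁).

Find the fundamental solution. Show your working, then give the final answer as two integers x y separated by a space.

d=456: √d = [21; 2,1,4,1,2,42] (ℓ=6, even), read p_5/q_5
k=0  a_k=21  p_k/q_k = 21/1
k=1  a_k=2  p_k/q_k = 43/2
k=2  a_k=1  p_k/q_k = 64/3
k=3  a_k=4  p_k/q_k = 299/14
k=4  a_k=1  p_k/q_k = 363/17
k=5  a_k=2  p_k/q_k = 1025/48
fundamental: x₁=1025, y₁=48  (since 1050625 − 456·2304 = 1)

1025 48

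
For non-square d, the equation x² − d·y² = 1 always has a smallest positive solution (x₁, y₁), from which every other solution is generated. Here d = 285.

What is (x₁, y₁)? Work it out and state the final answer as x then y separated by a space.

√285 = [16; 1,7,2,7,1,32, …], period ℓ=6 (even) → k=5
step 0: (16, 1)  from 16·(1,0) + (0,1)
…
step 4: (2144, 127)  from 7·(287,17) + (135,8)
step 5: (2431, 144)  from 1·(2144,127) + (287,17)
fundamental: x₁=2431, y₁=144  (since 5909761 − 285·20736 = 1)

2431 144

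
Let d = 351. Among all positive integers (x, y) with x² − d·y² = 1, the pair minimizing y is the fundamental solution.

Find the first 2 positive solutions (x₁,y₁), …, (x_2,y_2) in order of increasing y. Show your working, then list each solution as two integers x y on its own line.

d=351: √d = [18; 1,2,1,3,2,2,2,3,1,2,1,36] (ℓ=12, even), read p_11/q_11
i=0: a=18 ⇒ p=18, q=1
i=1: a=1 ⇒ p=19, q=1
…
i=8: a=3 ⇒ p=12796, q=683
…
i=10: a=2 ⇒ p=45882, q=2449
i=11: a=1 ⇒ p=62425, q=3332
fundamental: x₁=62425, y₁=3332  (since 3896880625 − 351·11102224 = 1)
k=2:  x_2 = 62425·62425+351·3332·3332 = 7793761249,  y_2 = 62425·3332+3332·62425 = 416000200

62425 3332
7793761249 416000200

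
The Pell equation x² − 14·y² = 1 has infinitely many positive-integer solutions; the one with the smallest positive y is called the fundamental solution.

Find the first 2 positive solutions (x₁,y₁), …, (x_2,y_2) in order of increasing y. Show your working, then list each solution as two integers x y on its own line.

[3; 1,2,1,6] for √14; ℓ=4 ⇒ convergent index 3
a_0=3:  p_0=3·1+0=3,  q_0=3·0+1=1
…
a_2=2:  p_2=2·4+3=11,  q_2=2·1+1=3
a_3=1:  p_3=1·11+4=15,  q_3=1·3+1=4
(x₁, y₁) = (15, 4);  15² − 14·4² = 1 ✓
k=2:  x_2 = 15·15+14·4·4 = 449,  y_2 = 15·4+4·15 = 120

15 4
449 120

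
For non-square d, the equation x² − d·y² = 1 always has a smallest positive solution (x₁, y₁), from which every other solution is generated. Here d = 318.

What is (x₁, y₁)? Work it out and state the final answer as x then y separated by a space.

[17; 1,4,1,34] for √318; ℓ=4 ⇒ convergent index 3
a_0=17:  p_0=17·1+0=17,  q_0=17·0+1=1
a_1=1:  p_1=1·17+1=18,  q_1=1·1+0=1
a_2=4:  p_2=4·18+17=89,  q_2=4·1+1=5
a_3=1:  p_3=1·89+18=107,  q_3=1·5+1=6
fundamental: x₁=107, y₁=6  (since 11449 − 318·36 = 1)

107 6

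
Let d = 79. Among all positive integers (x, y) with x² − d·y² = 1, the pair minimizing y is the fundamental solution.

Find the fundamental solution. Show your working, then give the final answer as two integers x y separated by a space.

√79 → a₀=8, period (1,7,1,16); ℓ=4 even so k=3
step 0: (8, 1)  from 8·(1,0) + (0,1)
…
step 2: (71, 8)  from 7·(9,1) + (8,1)
step 3: (80, 9)  from 1·(71,8) + (9,1)
→ (80, 9).  Check: 80²=6400, 79·9²=6399, difference 1.

80 9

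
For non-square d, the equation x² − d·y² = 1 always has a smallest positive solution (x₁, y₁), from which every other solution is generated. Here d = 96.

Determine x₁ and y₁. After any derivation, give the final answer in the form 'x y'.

49 5

[9; 1,3,1,18] for √96; ℓ=4 ⇒ convergent index 3
step 0: (9, 1)  from 9·(1,0) + (0,1)
step 1: (10, 1)  from 1·(9,1) + (1,0)
step 2: (39, 4)  from 3·(10,1) + (9,1)
step 3: (49, 5)  from 1·(39,4) + (10,1)
→ (49, 5).  Check: 49²=2401, 96·5²=2400, difference 1.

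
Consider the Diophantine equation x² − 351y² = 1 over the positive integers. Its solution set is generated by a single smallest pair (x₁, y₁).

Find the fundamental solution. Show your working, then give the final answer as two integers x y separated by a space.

√351 = [18; 1,2,1,3,2,2,2,3,1,2,1,36, …], period ℓ=12 (even) → k=11
a_0=18:  p_0=18·1+0=18,  q_0=18·0+1=1
a_1=1:  p_1=1·18+1=19,  q_1=1·1+0=1
a_2=2:  p_2=2·19+18=56,  q_2=2·1+1=3
a_3=1:  p_3=1·56+19=75,  q_3=1·3+1=4
a_4=3:  p_4=3·75+56=281,  q_4=3·4+3=15
…
a_6=2:  p_6=2·637+281=1555,  q_6=2·34+15=83
…
a_10=2:  p_10=2·16543+12796=45882,  q_10=2·883+683=2449
a_11=1:  p_11=1·45882+16543=62425,  q_11=1·2449+883=3332
(x₁, y₁) = (62425, 3332);  62425² − 351·3332² = 1 ✓

62425 3332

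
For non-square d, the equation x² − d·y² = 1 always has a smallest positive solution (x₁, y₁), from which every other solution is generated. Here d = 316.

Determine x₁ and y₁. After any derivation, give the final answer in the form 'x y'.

12799 720

[17; 1,3,2,8,2,3,1,34] for √316; ℓ=8 ⇒ convergent index 7
step 0: (17, 1)  from 17·(1,0) + (0,1)
…
step 3: (160, 9)  from 2·(71,4) + (18,1)
…
step 6: (9937, 559)  from 3·(2862,161) + (1351,76)
step 7: (12799, 720)  from 1·(9937,559) + (2862,161)
→ (12799, 720).  Check: 12799²=163814401, 316·720²=163814400, difference 1.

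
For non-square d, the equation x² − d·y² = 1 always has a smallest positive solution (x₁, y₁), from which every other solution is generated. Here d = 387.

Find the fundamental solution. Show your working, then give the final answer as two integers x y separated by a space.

√387 → a₀=19, period (1,2,19,2,1,38); ℓ=6 even so k=5
k=0  a_k=19  p_k/q_k = 19/1
k=1  a_k=1  p_k/q_k = 20/1
k=2  a_k=2  p_k/q_k = 59/3
k=3  a_k=19  p_k/q_k = 1141/58
k=4  a_k=2  p_k/q_k = 2341/119
k=5  a_k=1  p_k/q_k = 3482/177
→ (3482, 177).  Check: 3482²=12124324, 387·177²=12124323, difference 1.

3482 177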